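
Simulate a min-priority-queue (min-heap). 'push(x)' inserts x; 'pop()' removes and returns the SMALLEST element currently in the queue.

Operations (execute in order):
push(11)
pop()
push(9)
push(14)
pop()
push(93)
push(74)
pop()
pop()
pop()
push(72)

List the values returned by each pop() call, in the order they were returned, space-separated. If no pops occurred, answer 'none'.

push(11): heap contents = [11]
pop() → 11: heap contents = []
push(9): heap contents = [9]
push(14): heap contents = [9, 14]
pop() → 9: heap contents = [14]
push(93): heap contents = [14, 93]
push(74): heap contents = [14, 74, 93]
pop() → 14: heap contents = [74, 93]
pop() → 74: heap contents = [93]
pop() → 93: heap contents = []
push(72): heap contents = [72]

Answer: 11 9 14 74 93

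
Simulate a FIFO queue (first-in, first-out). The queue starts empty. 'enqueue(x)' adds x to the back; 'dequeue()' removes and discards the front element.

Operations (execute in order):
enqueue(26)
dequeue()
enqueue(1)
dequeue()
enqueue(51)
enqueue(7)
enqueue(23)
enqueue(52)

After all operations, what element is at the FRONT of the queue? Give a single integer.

enqueue(26): queue = [26]
dequeue(): queue = []
enqueue(1): queue = [1]
dequeue(): queue = []
enqueue(51): queue = [51]
enqueue(7): queue = [51, 7]
enqueue(23): queue = [51, 7, 23]
enqueue(52): queue = [51, 7, 23, 52]

Answer: 51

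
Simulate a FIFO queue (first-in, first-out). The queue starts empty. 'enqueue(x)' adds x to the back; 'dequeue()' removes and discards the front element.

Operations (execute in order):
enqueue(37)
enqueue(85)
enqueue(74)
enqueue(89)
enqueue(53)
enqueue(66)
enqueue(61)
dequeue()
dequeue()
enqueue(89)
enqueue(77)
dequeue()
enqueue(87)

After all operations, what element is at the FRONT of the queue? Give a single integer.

Answer: 89

Derivation:
enqueue(37): queue = [37]
enqueue(85): queue = [37, 85]
enqueue(74): queue = [37, 85, 74]
enqueue(89): queue = [37, 85, 74, 89]
enqueue(53): queue = [37, 85, 74, 89, 53]
enqueue(66): queue = [37, 85, 74, 89, 53, 66]
enqueue(61): queue = [37, 85, 74, 89, 53, 66, 61]
dequeue(): queue = [85, 74, 89, 53, 66, 61]
dequeue(): queue = [74, 89, 53, 66, 61]
enqueue(89): queue = [74, 89, 53, 66, 61, 89]
enqueue(77): queue = [74, 89, 53, 66, 61, 89, 77]
dequeue(): queue = [89, 53, 66, 61, 89, 77]
enqueue(87): queue = [89, 53, 66, 61, 89, 77, 87]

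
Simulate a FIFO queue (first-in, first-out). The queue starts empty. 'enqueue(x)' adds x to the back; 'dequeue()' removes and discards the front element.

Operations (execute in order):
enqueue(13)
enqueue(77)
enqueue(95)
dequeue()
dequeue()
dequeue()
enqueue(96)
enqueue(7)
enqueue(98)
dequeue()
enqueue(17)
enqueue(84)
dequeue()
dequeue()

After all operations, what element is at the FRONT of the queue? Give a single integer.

Answer: 17

Derivation:
enqueue(13): queue = [13]
enqueue(77): queue = [13, 77]
enqueue(95): queue = [13, 77, 95]
dequeue(): queue = [77, 95]
dequeue(): queue = [95]
dequeue(): queue = []
enqueue(96): queue = [96]
enqueue(7): queue = [96, 7]
enqueue(98): queue = [96, 7, 98]
dequeue(): queue = [7, 98]
enqueue(17): queue = [7, 98, 17]
enqueue(84): queue = [7, 98, 17, 84]
dequeue(): queue = [98, 17, 84]
dequeue(): queue = [17, 84]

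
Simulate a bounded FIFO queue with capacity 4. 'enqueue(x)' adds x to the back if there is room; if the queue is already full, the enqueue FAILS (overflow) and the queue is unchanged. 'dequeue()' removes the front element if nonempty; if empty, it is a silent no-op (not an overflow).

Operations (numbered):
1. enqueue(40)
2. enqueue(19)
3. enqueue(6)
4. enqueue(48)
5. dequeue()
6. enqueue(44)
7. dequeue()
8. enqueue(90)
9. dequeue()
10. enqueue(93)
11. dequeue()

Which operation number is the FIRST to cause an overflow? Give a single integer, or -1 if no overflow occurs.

Answer: -1

Derivation:
1. enqueue(40): size=1
2. enqueue(19): size=2
3. enqueue(6): size=3
4. enqueue(48): size=4
5. dequeue(): size=3
6. enqueue(44): size=4
7. dequeue(): size=3
8. enqueue(90): size=4
9. dequeue(): size=3
10. enqueue(93): size=4
11. dequeue(): size=3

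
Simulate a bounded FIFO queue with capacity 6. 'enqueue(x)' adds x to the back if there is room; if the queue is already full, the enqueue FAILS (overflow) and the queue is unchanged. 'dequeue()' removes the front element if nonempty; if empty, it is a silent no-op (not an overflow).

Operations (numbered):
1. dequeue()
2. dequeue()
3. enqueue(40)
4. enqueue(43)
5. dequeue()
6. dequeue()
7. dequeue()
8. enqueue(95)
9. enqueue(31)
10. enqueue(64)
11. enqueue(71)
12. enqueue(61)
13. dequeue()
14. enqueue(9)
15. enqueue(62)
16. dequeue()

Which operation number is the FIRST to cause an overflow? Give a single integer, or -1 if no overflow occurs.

1. dequeue(): empty, no-op, size=0
2. dequeue(): empty, no-op, size=0
3. enqueue(40): size=1
4. enqueue(43): size=2
5. dequeue(): size=1
6. dequeue(): size=0
7. dequeue(): empty, no-op, size=0
8. enqueue(95): size=1
9. enqueue(31): size=2
10. enqueue(64): size=3
11. enqueue(71): size=4
12. enqueue(61): size=5
13. dequeue(): size=4
14. enqueue(9): size=5
15. enqueue(62): size=6
16. dequeue(): size=5

Answer: -1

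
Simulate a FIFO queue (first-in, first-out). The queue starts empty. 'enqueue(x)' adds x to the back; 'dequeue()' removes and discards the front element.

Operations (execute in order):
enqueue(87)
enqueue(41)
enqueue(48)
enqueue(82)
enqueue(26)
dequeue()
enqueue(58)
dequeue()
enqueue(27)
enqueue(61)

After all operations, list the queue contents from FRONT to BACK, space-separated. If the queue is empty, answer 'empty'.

enqueue(87): [87]
enqueue(41): [87, 41]
enqueue(48): [87, 41, 48]
enqueue(82): [87, 41, 48, 82]
enqueue(26): [87, 41, 48, 82, 26]
dequeue(): [41, 48, 82, 26]
enqueue(58): [41, 48, 82, 26, 58]
dequeue(): [48, 82, 26, 58]
enqueue(27): [48, 82, 26, 58, 27]
enqueue(61): [48, 82, 26, 58, 27, 61]

Answer: 48 82 26 58 27 61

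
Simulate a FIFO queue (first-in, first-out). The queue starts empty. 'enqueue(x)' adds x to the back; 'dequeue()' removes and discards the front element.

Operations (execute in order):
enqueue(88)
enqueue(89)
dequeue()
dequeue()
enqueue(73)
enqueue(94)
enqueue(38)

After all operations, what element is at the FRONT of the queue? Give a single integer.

enqueue(88): queue = [88]
enqueue(89): queue = [88, 89]
dequeue(): queue = [89]
dequeue(): queue = []
enqueue(73): queue = [73]
enqueue(94): queue = [73, 94]
enqueue(38): queue = [73, 94, 38]

Answer: 73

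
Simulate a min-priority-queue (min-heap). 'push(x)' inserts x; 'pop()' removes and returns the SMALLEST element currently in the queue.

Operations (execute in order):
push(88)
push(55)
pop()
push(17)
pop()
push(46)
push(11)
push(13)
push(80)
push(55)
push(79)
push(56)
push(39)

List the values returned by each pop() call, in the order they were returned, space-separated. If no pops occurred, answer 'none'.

push(88): heap contents = [88]
push(55): heap contents = [55, 88]
pop() → 55: heap contents = [88]
push(17): heap contents = [17, 88]
pop() → 17: heap contents = [88]
push(46): heap contents = [46, 88]
push(11): heap contents = [11, 46, 88]
push(13): heap contents = [11, 13, 46, 88]
push(80): heap contents = [11, 13, 46, 80, 88]
push(55): heap contents = [11, 13, 46, 55, 80, 88]
push(79): heap contents = [11, 13, 46, 55, 79, 80, 88]
push(56): heap contents = [11, 13, 46, 55, 56, 79, 80, 88]
push(39): heap contents = [11, 13, 39, 46, 55, 56, 79, 80, 88]

Answer: 55 17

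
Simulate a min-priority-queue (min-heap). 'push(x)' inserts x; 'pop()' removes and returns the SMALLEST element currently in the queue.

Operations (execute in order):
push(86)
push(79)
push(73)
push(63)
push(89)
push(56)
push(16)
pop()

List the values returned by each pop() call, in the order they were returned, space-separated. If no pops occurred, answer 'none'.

push(86): heap contents = [86]
push(79): heap contents = [79, 86]
push(73): heap contents = [73, 79, 86]
push(63): heap contents = [63, 73, 79, 86]
push(89): heap contents = [63, 73, 79, 86, 89]
push(56): heap contents = [56, 63, 73, 79, 86, 89]
push(16): heap contents = [16, 56, 63, 73, 79, 86, 89]
pop() → 16: heap contents = [56, 63, 73, 79, 86, 89]

Answer: 16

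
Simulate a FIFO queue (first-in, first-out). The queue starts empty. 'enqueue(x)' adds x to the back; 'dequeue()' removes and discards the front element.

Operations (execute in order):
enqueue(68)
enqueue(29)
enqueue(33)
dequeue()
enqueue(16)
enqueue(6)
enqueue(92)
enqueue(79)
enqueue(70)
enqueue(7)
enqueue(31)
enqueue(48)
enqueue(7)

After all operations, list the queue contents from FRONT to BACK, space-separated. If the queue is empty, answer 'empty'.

Answer: 29 33 16 6 92 79 70 7 31 48 7

Derivation:
enqueue(68): [68]
enqueue(29): [68, 29]
enqueue(33): [68, 29, 33]
dequeue(): [29, 33]
enqueue(16): [29, 33, 16]
enqueue(6): [29, 33, 16, 6]
enqueue(92): [29, 33, 16, 6, 92]
enqueue(79): [29, 33, 16, 6, 92, 79]
enqueue(70): [29, 33, 16, 6, 92, 79, 70]
enqueue(7): [29, 33, 16, 6, 92, 79, 70, 7]
enqueue(31): [29, 33, 16, 6, 92, 79, 70, 7, 31]
enqueue(48): [29, 33, 16, 6, 92, 79, 70, 7, 31, 48]
enqueue(7): [29, 33, 16, 6, 92, 79, 70, 7, 31, 48, 7]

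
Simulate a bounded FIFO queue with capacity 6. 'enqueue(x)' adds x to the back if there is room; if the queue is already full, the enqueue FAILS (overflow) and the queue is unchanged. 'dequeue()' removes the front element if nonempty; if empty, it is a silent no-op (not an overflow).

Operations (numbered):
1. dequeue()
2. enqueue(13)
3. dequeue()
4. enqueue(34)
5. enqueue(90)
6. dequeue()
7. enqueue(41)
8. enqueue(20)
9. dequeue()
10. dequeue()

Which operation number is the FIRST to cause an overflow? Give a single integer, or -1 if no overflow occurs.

1. dequeue(): empty, no-op, size=0
2. enqueue(13): size=1
3. dequeue(): size=0
4. enqueue(34): size=1
5. enqueue(90): size=2
6. dequeue(): size=1
7. enqueue(41): size=2
8. enqueue(20): size=3
9. dequeue(): size=2
10. dequeue(): size=1

Answer: -1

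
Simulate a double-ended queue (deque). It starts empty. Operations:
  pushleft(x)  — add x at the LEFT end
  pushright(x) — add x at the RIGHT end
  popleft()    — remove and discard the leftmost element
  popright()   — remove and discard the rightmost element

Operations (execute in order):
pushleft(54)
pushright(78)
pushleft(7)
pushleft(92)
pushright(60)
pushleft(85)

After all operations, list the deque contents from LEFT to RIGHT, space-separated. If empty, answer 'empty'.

pushleft(54): [54]
pushright(78): [54, 78]
pushleft(7): [7, 54, 78]
pushleft(92): [92, 7, 54, 78]
pushright(60): [92, 7, 54, 78, 60]
pushleft(85): [85, 92, 7, 54, 78, 60]

Answer: 85 92 7 54 78 60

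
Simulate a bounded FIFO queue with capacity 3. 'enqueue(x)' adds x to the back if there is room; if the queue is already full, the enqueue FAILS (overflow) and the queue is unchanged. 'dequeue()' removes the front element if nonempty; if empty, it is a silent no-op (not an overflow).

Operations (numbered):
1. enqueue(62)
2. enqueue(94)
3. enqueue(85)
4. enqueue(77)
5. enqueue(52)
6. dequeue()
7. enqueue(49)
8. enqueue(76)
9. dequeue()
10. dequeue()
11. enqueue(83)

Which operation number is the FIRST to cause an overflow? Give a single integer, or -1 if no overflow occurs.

Answer: 4

Derivation:
1. enqueue(62): size=1
2. enqueue(94): size=2
3. enqueue(85): size=3
4. enqueue(77): size=3=cap → OVERFLOW (fail)
5. enqueue(52): size=3=cap → OVERFLOW (fail)
6. dequeue(): size=2
7. enqueue(49): size=3
8. enqueue(76): size=3=cap → OVERFLOW (fail)
9. dequeue(): size=2
10. dequeue(): size=1
11. enqueue(83): size=2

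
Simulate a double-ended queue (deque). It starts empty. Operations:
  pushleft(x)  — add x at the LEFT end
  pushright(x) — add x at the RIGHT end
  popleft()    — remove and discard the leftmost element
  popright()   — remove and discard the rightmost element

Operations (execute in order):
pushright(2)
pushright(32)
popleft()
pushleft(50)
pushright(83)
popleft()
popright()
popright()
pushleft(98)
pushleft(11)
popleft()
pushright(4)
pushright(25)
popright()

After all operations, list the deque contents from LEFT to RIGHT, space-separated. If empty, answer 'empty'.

pushright(2): [2]
pushright(32): [2, 32]
popleft(): [32]
pushleft(50): [50, 32]
pushright(83): [50, 32, 83]
popleft(): [32, 83]
popright(): [32]
popright(): []
pushleft(98): [98]
pushleft(11): [11, 98]
popleft(): [98]
pushright(4): [98, 4]
pushright(25): [98, 4, 25]
popright(): [98, 4]

Answer: 98 4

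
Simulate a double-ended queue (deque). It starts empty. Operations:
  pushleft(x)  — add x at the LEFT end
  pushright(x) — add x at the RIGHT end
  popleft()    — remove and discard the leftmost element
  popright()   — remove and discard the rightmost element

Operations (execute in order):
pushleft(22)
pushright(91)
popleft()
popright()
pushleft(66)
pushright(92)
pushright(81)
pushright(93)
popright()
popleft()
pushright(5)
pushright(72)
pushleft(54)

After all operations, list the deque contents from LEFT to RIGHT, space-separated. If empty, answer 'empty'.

pushleft(22): [22]
pushright(91): [22, 91]
popleft(): [91]
popright(): []
pushleft(66): [66]
pushright(92): [66, 92]
pushright(81): [66, 92, 81]
pushright(93): [66, 92, 81, 93]
popright(): [66, 92, 81]
popleft(): [92, 81]
pushright(5): [92, 81, 5]
pushright(72): [92, 81, 5, 72]
pushleft(54): [54, 92, 81, 5, 72]

Answer: 54 92 81 5 72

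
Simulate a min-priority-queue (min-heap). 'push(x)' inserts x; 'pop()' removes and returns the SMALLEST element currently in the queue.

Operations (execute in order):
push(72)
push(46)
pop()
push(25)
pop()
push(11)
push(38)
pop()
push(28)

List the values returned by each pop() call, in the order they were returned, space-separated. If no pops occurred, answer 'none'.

push(72): heap contents = [72]
push(46): heap contents = [46, 72]
pop() → 46: heap contents = [72]
push(25): heap contents = [25, 72]
pop() → 25: heap contents = [72]
push(11): heap contents = [11, 72]
push(38): heap contents = [11, 38, 72]
pop() → 11: heap contents = [38, 72]
push(28): heap contents = [28, 38, 72]

Answer: 46 25 11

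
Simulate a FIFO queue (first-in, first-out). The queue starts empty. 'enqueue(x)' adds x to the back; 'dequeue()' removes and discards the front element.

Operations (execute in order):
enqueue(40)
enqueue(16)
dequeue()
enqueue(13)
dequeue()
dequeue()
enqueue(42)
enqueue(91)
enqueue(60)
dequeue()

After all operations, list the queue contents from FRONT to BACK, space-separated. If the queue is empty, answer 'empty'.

Answer: 91 60

Derivation:
enqueue(40): [40]
enqueue(16): [40, 16]
dequeue(): [16]
enqueue(13): [16, 13]
dequeue(): [13]
dequeue(): []
enqueue(42): [42]
enqueue(91): [42, 91]
enqueue(60): [42, 91, 60]
dequeue(): [91, 60]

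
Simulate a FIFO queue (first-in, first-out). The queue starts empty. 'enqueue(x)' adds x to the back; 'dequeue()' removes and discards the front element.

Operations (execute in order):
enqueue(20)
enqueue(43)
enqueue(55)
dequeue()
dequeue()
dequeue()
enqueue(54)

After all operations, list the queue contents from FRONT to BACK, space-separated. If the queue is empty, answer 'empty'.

enqueue(20): [20]
enqueue(43): [20, 43]
enqueue(55): [20, 43, 55]
dequeue(): [43, 55]
dequeue(): [55]
dequeue(): []
enqueue(54): [54]

Answer: 54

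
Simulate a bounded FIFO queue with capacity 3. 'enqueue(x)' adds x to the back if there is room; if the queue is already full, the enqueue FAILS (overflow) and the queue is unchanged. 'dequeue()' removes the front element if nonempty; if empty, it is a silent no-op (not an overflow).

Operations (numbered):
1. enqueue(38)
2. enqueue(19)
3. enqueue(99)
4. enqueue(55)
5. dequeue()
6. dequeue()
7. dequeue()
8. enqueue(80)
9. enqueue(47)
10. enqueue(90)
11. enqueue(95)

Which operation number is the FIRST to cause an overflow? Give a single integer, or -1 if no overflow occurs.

1. enqueue(38): size=1
2. enqueue(19): size=2
3. enqueue(99): size=3
4. enqueue(55): size=3=cap → OVERFLOW (fail)
5. dequeue(): size=2
6. dequeue(): size=1
7. dequeue(): size=0
8. enqueue(80): size=1
9. enqueue(47): size=2
10. enqueue(90): size=3
11. enqueue(95): size=3=cap → OVERFLOW (fail)

Answer: 4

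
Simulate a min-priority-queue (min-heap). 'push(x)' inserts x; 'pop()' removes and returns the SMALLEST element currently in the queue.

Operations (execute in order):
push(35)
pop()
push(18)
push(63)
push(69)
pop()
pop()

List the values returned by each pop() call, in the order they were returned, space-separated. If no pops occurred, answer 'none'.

push(35): heap contents = [35]
pop() → 35: heap contents = []
push(18): heap contents = [18]
push(63): heap contents = [18, 63]
push(69): heap contents = [18, 63, 69]
pop() → 18: heap contents = [63, 69]
pop() → 63: heap contents = [69]

Answer: 35 18 63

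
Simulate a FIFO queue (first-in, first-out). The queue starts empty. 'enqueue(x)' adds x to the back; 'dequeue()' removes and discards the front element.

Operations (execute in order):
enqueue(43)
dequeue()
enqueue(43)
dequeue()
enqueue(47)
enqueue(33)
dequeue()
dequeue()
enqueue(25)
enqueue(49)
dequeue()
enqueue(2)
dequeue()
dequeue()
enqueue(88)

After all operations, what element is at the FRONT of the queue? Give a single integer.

Answer: 88

Derivation:
enqueue(43): queue = [43]
dequeue(): queue = []
enqueue(43): queue = [43]
dequeue(): queue = []
enqueue(47): queue = [47]
enqueue(33): queue = [47, 33]
dequeue(): queue = [33]
dequeue(): queue = []
enqueue(25): queue = [25]
enqueue(49): queue = [25, 49]
dequeue(): queue = [49]
enqueue(2): queue = [49, 2]
dequeue(): queue = [2]
dequeue(): queue = []
enqueue(88): queue = [88]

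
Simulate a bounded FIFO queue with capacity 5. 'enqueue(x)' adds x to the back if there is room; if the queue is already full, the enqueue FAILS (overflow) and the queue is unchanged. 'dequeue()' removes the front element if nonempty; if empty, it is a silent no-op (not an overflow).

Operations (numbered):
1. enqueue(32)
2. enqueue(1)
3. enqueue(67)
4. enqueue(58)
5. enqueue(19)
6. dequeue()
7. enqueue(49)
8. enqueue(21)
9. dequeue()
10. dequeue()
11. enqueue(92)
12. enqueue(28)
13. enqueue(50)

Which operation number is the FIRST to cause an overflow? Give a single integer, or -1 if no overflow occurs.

Answer: 8

Derivation:
1. enqueue(32): size=1
2. enqueue(1): size=2
3. enqueue(67): size=3
4. enqueue(58): size=4
5. enqueue(19): size=5
6. dequeue(): size=4
7. enqueue(49): size=5
8. enqueue(21): size=5=cap → OVERFLOW (fail)
9. dequeue(): size=4
10. dequeue(): size=3
11. enqueue(92): size=4
12. enqueue(28): size=5
13. enqueue(50): size=5=cap → OVERFLOW (fail)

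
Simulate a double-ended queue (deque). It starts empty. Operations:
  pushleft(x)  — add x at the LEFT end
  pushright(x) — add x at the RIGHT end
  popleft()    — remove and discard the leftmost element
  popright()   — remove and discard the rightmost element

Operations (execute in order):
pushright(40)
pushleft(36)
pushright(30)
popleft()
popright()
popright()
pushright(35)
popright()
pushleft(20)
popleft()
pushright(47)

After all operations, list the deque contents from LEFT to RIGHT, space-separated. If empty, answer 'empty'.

pushright(40): [40]
pushleft(36): [36, 40]
pushright(30): [36, 40, 30]
popleft(): [40, 30]
popright(): [40]
popright(): []
pushright(35): [35]
popright(): []
pushleft(20): [20]
popleft(): []
pushright(47): [47]

Answer: 47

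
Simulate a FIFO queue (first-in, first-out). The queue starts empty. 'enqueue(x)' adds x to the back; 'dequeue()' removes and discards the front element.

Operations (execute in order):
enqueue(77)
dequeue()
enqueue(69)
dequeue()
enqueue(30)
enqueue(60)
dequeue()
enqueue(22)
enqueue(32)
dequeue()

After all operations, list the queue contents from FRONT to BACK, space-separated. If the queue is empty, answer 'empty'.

Answer: 22 32

Derivation:
enqueue(77): [77]
dequeue(): []
enqueue(69): [69]
dequeue(): []
enqueue(30): [30]
enqueue(60): [30, 60]
dequeue(): [60]
enqueue(22): [60, 22]
enqueue(32): [60, 22, 32]
dequeue(): [22, 32]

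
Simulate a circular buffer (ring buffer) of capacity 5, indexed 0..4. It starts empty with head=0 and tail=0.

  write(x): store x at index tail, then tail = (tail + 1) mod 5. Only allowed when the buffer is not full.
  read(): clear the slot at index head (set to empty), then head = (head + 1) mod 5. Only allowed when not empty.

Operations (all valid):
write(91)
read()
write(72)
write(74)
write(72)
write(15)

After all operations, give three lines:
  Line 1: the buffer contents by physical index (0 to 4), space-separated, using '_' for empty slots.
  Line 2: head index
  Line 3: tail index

Answer: _ 72 74 72 15
1
0

Derivation:
write(91): buf=[91 _ _ _ _], head=0, tail=1, size=1
read(): buf=[_ _ _ _ _], head=1, tail=1, size=0
write(72): buf=[_ 72 _ _ _], head=1, tail=2, size=1
write(74): buf=[_ 72 74 _ _], head=1, tail=3, size=2
write(72): buf=[_ 72 74 72 _], head=1, tail=4, size=3
write(15): buf=[_ 72 74 72 15], head=1, tail=0, size=4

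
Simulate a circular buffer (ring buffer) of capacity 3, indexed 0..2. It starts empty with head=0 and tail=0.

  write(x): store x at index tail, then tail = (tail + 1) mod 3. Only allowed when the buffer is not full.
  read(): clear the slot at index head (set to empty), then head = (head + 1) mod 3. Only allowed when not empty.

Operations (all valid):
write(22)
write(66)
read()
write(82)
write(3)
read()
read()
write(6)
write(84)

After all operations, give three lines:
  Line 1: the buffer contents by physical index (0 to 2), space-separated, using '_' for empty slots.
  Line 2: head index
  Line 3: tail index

write(22): buf=[22 _ _], head=0, tail=1, size=1
write(66): buf=[22 66 _], head=0, tail=2, size=2
read(): buf=[_ 66 _], head=1, tail=2, size=1
write(82): buf=[_ 66 82], head=1, tail=0, size=2
write(3): buf=[3 66 82], head=1, tail=1, size=3
read(): buf=[3 _ 82], head=2, tail=1, size=2
read(): buf=[3 _ _], head=0, tail=1, size=1
write(6): buf=[3 6 _], head=0, tail=2, size=2
write(84): buf=[3 6 84], head=0, tail=0, size=3

Answer: 3 6 84
0
0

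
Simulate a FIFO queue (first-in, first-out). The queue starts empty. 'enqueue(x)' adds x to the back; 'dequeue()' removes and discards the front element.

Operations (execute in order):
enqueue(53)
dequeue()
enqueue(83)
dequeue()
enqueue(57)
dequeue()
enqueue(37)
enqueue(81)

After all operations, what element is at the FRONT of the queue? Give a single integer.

enqueue(53): queue = [53]
dequeue(): queue = []
enqueue(83): queue = [83]
dequeue(): queue = []
enqueue(57): queue = [57]
dequeue(): queue = []
enqueue(37): queue = [37]
enqueue(81): queue = [37, 81]

Answer: 37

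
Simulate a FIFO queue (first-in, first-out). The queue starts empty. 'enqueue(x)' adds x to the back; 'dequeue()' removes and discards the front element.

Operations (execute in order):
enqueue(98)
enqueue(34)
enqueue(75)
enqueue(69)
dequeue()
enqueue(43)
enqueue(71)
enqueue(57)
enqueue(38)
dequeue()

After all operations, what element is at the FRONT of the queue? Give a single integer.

Answer: 75

Derivation:
enqueue(98): queue = [98]
enqueue(34): queue = [98, 34]
enqueue(75): queue = [98, 34, 75]
enqueue(69): queue = [98, 34, 75, 69]
dequeue(): queue = [34, 75, 69]
enqueue(43): queue = [34, 75, 69, 43]
enqueue(71): queue = [34, 75, 69, 43, 71]
enqueue(57): queue = [34, 75, 69, 43, 71, 57]
enqueue(38): queue = [34, 75, 69, 43, 71, 57, 38]
dequeue(): queue = [75, 69, 43, 71, 57, 38]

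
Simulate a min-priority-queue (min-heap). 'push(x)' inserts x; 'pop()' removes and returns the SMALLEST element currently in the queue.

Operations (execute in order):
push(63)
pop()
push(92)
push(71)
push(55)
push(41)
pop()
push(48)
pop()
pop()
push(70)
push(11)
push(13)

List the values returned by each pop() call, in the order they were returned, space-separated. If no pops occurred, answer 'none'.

push(63): heap contents = [63]
pop() → 63: heap contents = []
push(92): heap contents = [92]
push(71): heap contents = [71, 92]
push(55): heap contents = [55, 71, 92]
push(41): heap contents = [41, 55, 71, 92]
pop() → 41: heap contents = [55, 71, 92]
push(48): heap contents = [48, 55, 71, 92]
pop() → 48: heap contents = [55, 71, 92]
pop() → 55: heap contents = [71, 92]
push(70): heap contents = [70, 71, 92]
push(11): heap contents = [11, 70, 71, 92]
push(13): heap contents = [11, 13, 70, 71, 92]

Answer: 63 41 48 55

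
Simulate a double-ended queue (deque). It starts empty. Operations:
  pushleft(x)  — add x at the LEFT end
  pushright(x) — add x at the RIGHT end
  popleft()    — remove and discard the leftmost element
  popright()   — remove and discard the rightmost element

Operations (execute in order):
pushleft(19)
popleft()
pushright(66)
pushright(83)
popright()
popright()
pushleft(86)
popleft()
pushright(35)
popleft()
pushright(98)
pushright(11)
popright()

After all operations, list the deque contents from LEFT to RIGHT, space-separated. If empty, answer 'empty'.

Answer: 98

Derivation:
pushleft(19): [19]
popleft(): []
pushright(66): [66]
pushright(83): [66, 83]
popright(): [66]
popright(): []
pushleft(86): [86]
popleft(): []
pushright(35): [35]
popleft(): []
pushright(98): [98]
pushright(11): [98, 11]
popright(): [98]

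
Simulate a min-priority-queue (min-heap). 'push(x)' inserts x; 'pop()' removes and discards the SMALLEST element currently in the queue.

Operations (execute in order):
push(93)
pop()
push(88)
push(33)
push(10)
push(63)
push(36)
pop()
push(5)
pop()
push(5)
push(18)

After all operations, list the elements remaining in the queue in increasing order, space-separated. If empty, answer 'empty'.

Answer: 5 18 33 36 63 88

Derivation:
push(93): heap contents = [93]
pop() → 93: heap contents = []
push(88): heap contents = [88]
push(33): heap contents = [33, 88]
push(10): heap contents = [10, 33, 88]
push(63): heap contents = [10, 33, 63, 88]
push(36): heap contents = [10, 33, 36, 63, 88]
pop() → 10: heap contents = [33, 36, 63, 88]
push(5): heap contents = [5, 33, 36, 63, 88]
pop() → 5: heap contents = [33, 36, 63, 88]
push(5): heap contents = [5, 33, 36, 63, 88]
push(18): heap contents = [5, 18, 33, 36, 63, 88]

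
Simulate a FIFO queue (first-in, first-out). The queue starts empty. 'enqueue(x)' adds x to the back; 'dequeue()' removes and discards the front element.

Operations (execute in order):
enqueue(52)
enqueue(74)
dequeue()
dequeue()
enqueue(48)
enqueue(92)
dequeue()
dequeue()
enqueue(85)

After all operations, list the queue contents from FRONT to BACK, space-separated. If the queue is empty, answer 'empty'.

Answer: 85

Derivation:
enqueue(52): [52]
enqueue(74): [52, 74]
dequeue(): [74]
dequeue(): []
enqueue(48): [48]
enqueue(92): [48, 92]
dequeue(): [92]
dequeue(): []
enqueue(85): [85]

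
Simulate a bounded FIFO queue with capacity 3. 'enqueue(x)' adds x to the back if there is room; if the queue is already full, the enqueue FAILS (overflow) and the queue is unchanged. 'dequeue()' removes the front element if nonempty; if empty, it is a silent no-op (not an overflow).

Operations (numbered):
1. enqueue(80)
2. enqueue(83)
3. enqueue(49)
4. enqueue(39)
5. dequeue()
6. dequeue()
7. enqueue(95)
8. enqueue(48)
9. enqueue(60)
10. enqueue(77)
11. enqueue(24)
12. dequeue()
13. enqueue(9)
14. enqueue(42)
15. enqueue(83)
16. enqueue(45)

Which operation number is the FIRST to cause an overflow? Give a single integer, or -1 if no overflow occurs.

Answer: 4

Derivation:
1. enqueue(80): size=1
2. enqueue(83): size=2
3. enqueue(49): size=3
4. enqueue(39): size=3=cap → OVERFLOW (fail)
5. dequeue(): size=2
6. dequeue(): size=1
7. enqueue(95): size=2
8. enqueue(48): size=3
9. enqueue(60): size=3=cap → OVERFLOW (fail)
10. enqueue(77): size=3=cap → OVERFLOW (fail)
11. enqueue(24): size=3=cap → OVERFLOW (fail)
12. dequeue(): size=2
13. enqueue(9): size=3
14. enqueue(42): size=3=cap → OVERFLOW (fail)
15. enqueue(83): size=3=cap → OVERFLOW (fail)
16. enqueue(45): size=3=cap → OVERFLOW (fail)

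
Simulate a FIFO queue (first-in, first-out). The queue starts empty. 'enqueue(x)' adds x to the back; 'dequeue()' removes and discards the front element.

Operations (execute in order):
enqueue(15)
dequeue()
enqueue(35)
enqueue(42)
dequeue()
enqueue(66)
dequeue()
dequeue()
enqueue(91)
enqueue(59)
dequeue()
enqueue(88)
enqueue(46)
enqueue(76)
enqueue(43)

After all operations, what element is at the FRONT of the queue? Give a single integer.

Answer: 59

Derivation:
enqueue(15): queue = [15]
dequeue(): queue = []
enqueue(35): queue = [35]
enqueue(42): queue = [35, 42]
dequeue(): queue = [42]
enqueue(66): queue = [42, 66]
dequeue(): queue = [66]
dequeue(): queue = []
enqueue(91): queue = [91]
enqueue(59): queue = [91, 59]
dequeue(): queue = [59]
enqueue(88): queue = [59, 88]
enqueue(46): queue = [59, 88, 46]
enqueue(76): queue = [59, 88, 46, 76]
enqueue(43): queue = [59, 88, 46, 76, 43]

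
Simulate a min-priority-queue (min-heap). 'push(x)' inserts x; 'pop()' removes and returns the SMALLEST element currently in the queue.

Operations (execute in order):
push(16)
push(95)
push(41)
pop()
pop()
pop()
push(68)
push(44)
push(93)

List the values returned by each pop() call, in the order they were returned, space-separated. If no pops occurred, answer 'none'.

push(16): heap contents = [16]
push(95): heap contents = [16, 95]
push(41): heap contents = [16, 41, 95]
pop() → 16: heap contents = [41, 95]
pop() → 41: heap contents = [95]
pop() → 95: heap contents = []
push(68): heap contents = [68]
push(44): heap contents = [44, 68]
push(93): heap contents = [44, 68, 93]

Answer: 16 41 95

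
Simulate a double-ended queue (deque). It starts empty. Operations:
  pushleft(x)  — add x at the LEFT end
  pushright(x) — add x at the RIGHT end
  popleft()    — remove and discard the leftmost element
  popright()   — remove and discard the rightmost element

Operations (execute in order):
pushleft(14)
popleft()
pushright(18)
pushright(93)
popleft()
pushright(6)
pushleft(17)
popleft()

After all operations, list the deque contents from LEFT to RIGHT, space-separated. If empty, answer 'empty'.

Answer: 93 6

Derivation:
pushleft(14): [14]
popleft(): []
pushright(18): [18]
pushright(93): [18, 93]
popleft(): [93]
pushright(6): [93, 6]
pushleft(17): [17, 93, 6]
popleft(): [93, 6]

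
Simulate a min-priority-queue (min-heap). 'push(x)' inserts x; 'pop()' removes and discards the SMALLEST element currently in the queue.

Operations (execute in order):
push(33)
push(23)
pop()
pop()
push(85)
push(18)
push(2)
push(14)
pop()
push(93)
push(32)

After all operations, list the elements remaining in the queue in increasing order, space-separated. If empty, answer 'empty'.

push(33): heap contents = [33]
push(23): heap contents = [23, 33]
pop() → 23: heap contents = [33]
pop() → 33: heap contents = []
push(85): heap contents = [85]
push(18): heap contents = [18, 85]
push(2): heap contents = [2, 18, 85]
push(14): heap contents = [2, 14, 18, 85]
pop() → 2: heap contents = [14, 18, 85]
push(93): heap contents = [14, 18, 85, 93]
push(32): heap contents = [14, 18, 32, 85, 93]

Answer: 14 18 32 85 93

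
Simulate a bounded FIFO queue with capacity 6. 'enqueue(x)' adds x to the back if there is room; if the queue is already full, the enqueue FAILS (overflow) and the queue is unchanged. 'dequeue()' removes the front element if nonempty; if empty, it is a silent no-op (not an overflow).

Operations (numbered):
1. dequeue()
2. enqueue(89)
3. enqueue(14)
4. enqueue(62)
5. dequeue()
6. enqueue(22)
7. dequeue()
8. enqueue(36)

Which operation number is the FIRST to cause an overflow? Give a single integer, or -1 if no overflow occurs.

1. dequeue(): empty, no-op, size=0
2. enqueue(89): size=1
3. enqueue(14): size=2
4. enqueue(62): size=3
5. dequeue(): size=2
6. enqueue(22): size=3
7. dequeue(): size=2
8. enqueue(36): size=3

Answer: -1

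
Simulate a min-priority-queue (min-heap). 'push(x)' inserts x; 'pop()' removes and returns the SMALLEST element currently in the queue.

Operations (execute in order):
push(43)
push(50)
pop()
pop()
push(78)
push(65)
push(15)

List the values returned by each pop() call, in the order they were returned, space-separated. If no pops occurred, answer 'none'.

push(43): heap contents = [43]
push(50): heap contents = [43, 50]
pop() → 43: heap contents = [50]
pop() → 50: heap contents = []
push(78): heap contents = [78]
push(65): heap contents = [65, 78]
push(15): heap contents = [15, 65, 78]

Answer: 43 50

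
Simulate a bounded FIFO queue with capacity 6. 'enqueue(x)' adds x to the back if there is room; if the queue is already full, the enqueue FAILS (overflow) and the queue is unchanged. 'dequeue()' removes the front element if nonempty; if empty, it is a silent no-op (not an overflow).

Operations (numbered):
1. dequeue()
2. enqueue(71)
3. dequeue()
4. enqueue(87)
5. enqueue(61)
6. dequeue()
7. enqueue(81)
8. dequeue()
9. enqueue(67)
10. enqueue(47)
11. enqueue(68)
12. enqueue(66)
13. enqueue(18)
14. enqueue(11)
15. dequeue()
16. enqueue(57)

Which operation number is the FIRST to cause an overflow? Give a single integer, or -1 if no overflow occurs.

Answer: 14

Derivation:
1. dequeue(): empty, no-op, size=0
2. enqueue(71): size=1
3. dequeue(): size=0
4. enqueue(87): size=1
5. enqueue(61): size=2
6. dequeue(): size=1
7. enqueue(81): size=2
8. dequeue(): size=1
9. enqueue(67): size=2
10. enqueue(47): size=3
11. enqueue(68): size=4
12. enqueue(66): size=5
13. enqueue(18): size=6
14. enqueue(11): size=6=cap → OVERFLOW (fail)
15. dequeue(): size=5
16. enqueue(57): size=6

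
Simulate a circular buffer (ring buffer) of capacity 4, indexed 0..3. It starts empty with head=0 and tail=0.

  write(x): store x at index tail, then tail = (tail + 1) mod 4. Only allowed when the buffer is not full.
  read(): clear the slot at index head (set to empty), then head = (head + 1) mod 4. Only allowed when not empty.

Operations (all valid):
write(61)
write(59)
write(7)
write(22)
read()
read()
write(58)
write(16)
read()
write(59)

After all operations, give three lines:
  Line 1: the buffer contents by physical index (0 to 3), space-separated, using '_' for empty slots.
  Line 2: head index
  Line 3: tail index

Answer: 58 16 59 22
3
3

Derivation:
write(61): buf=[61 _ _ _], head=0, tail=1, size=1
write(59): buf=[61 59 _ _], head=0, tail=2, size=2
write(7): buf=[61 59 7 _], head=0, tail=3, size=3
write(22): buf=[61 59 7 22], head=0, tail=0, size=4
read(): buf=[_ 59 7 22], head=1, tail=0, size=3
read(): buf=[_ _ 7 22], head=2, tail=0, size=2
write(58): buf=[58 _ 7 22], head=2, tail=1, size=3
write(16): buf=[58 16 7 22], head=2, tail=2, size=4
read(): buf=[58 16 _ 22], head=3, tail=2, size=3
write(59): buf=[58 16 59 22], head=3, tail=3, size=4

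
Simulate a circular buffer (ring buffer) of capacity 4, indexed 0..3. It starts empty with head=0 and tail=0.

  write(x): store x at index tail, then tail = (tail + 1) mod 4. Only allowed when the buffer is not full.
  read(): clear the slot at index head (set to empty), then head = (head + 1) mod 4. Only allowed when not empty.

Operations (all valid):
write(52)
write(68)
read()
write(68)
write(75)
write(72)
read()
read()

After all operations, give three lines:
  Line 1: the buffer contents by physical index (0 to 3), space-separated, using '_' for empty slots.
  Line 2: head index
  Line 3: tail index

Answer: 72 _ _ 75
3
1

Derivation:
write(52): buf=[52 _ _ _], head=0, tail=1, size=1
write(68): buf=[52 68 _ _], head=0, tail=2, size=2
read(): buf=[_ 68 _ _], head=1, tail=2, size=1
write(68): buf=[_ 68 68 _], head=1, tail=3, size=2
write(75): buf=[_ 68 68 75], head=1, tail=0, size=3
write(72): buf=[72 68 68 75], head=1, tail=1, size=4
read(): buf=[72 _ 68 75], head=2, tail=1, size=3
read(): buf=[72 _ _ 75], head=3, tail=1, size=2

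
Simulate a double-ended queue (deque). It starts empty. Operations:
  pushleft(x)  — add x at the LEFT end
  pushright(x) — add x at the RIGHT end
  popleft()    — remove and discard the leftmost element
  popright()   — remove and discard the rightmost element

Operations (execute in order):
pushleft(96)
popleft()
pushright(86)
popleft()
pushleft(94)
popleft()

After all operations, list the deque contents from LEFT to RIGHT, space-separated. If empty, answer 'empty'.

Answer: empty

Derivation:
pushleft(96): [96]
popleft(): []
pushright(86): [86]
popleft(): []
pushleft(94): [94]
popleft(): []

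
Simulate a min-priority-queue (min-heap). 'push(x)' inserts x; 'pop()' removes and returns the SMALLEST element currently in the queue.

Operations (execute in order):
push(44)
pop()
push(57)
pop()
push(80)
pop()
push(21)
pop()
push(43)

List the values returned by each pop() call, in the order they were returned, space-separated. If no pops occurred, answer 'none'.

push(44): heap contents = [44]
pop() → 44: heap contents = []
push(57): heap contents = [57]
pop() → 57: heap contents = []
push(80): heap contents = [80]
pop() → 80: heap contents = []
push(21): heap contents = [21]
pop() → 21: heap contents = []
push(43): heap contents = [43]

Answer: 44 57 80 21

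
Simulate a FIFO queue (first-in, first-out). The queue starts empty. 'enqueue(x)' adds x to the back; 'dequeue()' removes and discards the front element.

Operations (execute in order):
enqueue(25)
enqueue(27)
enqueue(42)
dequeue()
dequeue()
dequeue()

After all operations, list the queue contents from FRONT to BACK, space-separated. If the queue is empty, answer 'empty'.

enqueue(25): [25]
enqueue(27): [25, 27]
enqueue(42): [25, 27, 42]
dequeue(): [27, 42]
dequeue(): [42]
dequeue(): []

Answer: empty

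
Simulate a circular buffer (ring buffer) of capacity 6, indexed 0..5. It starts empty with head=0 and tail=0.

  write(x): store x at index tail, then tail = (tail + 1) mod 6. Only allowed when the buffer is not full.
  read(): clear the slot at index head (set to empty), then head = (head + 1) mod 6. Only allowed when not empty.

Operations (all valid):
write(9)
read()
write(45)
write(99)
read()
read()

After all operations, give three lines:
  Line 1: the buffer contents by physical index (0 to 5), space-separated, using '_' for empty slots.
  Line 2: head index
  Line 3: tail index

write(9): buf=[9 _ _ _ _ _], head=0, tail=1, size=1
read(): buf=[_ _ _ _ _ _], head=1, tail=1, size=0
write(45): buf=[_ 45 _ _ _ _], head=1, tail=2, size=1
write(99): buf=[_ 45 99 _ _ _], head=1, tail=3, size=2
read(): buf=[_ _ 99 _ _ _], head=2, tail=3, size=1
read(): buf=[_ _ _ _ _ _], head=3, tail=3, size=0

Answer: _ _ _ _ _ _
3
3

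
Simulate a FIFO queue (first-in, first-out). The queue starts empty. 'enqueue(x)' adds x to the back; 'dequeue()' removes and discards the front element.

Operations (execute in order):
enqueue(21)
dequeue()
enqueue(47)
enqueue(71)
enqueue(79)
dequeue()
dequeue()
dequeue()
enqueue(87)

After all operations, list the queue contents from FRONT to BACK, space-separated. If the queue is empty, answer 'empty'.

enqueue(21): [21]
dequeue(): []
enqueue(47): [47]
enqueue(71): [47, 71]
enqueue(79): [47, 71, 79]
dequeue(): [71, 79]
dequeue(): [79]
dequeue(): []
enqueue(87): [87]

Answer: 87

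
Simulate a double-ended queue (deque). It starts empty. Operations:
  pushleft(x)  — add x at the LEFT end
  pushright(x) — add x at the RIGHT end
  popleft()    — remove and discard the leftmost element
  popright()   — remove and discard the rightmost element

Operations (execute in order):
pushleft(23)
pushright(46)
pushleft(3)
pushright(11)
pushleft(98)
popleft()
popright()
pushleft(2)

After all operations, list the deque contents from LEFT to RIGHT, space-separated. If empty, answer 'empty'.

pushleft(23): [23]
pushright(46): [23, 46]
pushleft(3): [3, 23, 46]
pushright(11): [3, 23, 46, 11]
pushleft(98): [98, 3, 23, 46, 11]
popleft(): [3, 23, 46, 11]
popright(): [3, 23, 46]
pushleft(2): [2, 3, 23, 46]

Answer: 2 3 23 46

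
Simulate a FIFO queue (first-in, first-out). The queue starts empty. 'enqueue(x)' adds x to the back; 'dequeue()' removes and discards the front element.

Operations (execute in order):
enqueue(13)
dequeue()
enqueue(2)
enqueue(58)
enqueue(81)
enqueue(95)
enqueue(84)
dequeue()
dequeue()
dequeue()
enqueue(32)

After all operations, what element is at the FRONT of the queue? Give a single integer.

Answer: 95

Derivation:
enqueue(13): queue = [13]
dequeue(): queue = []
enqueue(2): queue = [2]
enqueue(58): queue = [2, 58]
enqueue(81): queue = [2, 58, 81]
enqueue(95): queue = [2, 58, 81, 95]
enqueue(84): queue = [2, 58, 81, 95, 84]
dequeue(): queue = [58, 81, 95, 84]
dequeue(): queue = [81, 95, 84]
dequeue(): queue = [95, 84]
enqueue(32): queue = [95, 84, 32]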